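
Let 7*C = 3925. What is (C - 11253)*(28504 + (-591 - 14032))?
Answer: -148419618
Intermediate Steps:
C = 3925/7 (C = (⅐)*3925 = 3925/7 ≈ 560.71)
(C - 11253)*(28504 + (-591 - 14032)) = (3925/7 - 11253)*(28504 + (-591 - 14032)) = -74846*(28504 - 14623)/7 = -74846/7*13881 = -148419618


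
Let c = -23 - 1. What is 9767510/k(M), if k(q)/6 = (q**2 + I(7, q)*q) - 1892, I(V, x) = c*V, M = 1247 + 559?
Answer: 4883755/8869008 ≈ 0.55065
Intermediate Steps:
c = -24
M = 1806
I(V, x) = -24*V
k(q) = -11352 - 1008*q + 6*q**2 (k(q) = 6*((q**2 + (-24*7)*q) - 1892) = 6*((q**2 - 168*q) - 1892) = 6*(-1892 + q**2 - 168*q) = -11352 - 1008*q + 6*q**2)
9767510/k(M) = 9767510/(-11352 - 1008*1806 + 6*1806**2) = 9767510/(-11352 - 1820448 + 6*3261636) = 9767510/(-11352 - 1820448 + 19569816) = 9767510/17738016 = 9767510*(1/17738016) = 4883755/8869008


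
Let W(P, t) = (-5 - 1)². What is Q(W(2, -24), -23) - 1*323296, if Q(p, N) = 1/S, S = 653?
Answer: -211112287/653 ≈ -3.2330e+5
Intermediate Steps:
W(P, t) = 36 (W(P, t) = (-6)² = 36)
Q(p, N) = 1/653
Q(W(2, -24), -23) - 1*323296 = 1/653 - 1*323296 = 1/653 - 323296 = -211112287/653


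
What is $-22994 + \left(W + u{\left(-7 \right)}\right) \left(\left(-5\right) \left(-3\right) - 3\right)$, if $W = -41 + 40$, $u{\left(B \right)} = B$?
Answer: $-23090$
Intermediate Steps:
$W = -1$
$-22994 + \left(W + u{\left(-7 \right)}\right) \left(\left(-5\right) \left(-3\right) - 3\right) = -22994 + \left(-1 - 7\right) \left(\left(-5\right) \left(-3\right) - 3\right) = -22994 - 8 \left(15 - 3\right) = -22994 - 96 = -23090$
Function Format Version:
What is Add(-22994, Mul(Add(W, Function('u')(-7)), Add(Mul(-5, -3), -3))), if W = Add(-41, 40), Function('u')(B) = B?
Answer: -23090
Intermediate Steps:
W = -1
Add(-22994, Mul(Add(W, Function('u')(-7)), Add(Mul(-5, -3), -3))) = Add(-22994, Mul(Add(-1, -7), Add(Mul(-5, -3), -3))) = Add(-22994, Mul(-8, Add(15, -3))) = Add(-22994, Mul(-8, 12)) = Add(-22994, -96) = -23090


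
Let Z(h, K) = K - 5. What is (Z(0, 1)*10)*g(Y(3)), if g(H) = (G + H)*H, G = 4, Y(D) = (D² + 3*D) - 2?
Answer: -12800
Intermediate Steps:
Y(D) = -2 + D² + 3*D
Z(h, K) = -5 + K
g(H) = H*(4 + H) (g(H) = (4 + H)*H = H*(4 + H))
(Z(0, 1)*10)*g(Y(3)) = ((-5 + 1)*10)*((-2 + 3² + 3*3)*(4 + (-2 + 3² + 3*3))) = (-4*10)*((-2 + 9 + 9)*(4 + (-2 + 9 + 9))) = -640*(4 + 16) = -640*20 = -40*320 = -12800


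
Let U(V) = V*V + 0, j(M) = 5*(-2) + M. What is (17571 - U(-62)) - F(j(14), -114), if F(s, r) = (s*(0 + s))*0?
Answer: 13727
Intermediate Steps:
j(M) = -10 + M
F(s, r) = 0 (F(s, r) = (s*s)*0 = s²*0 = 0)
U(V) = V² (U(V) = V² + 0 = V²)
(17571 - U(-62)) - F(j(14), -114) = (17571 - 1*(-62)²) - 1*0 = (17571 - 1*3844) + 0 = (17571 - 3844) + 0 = 13727 + 0 = 13727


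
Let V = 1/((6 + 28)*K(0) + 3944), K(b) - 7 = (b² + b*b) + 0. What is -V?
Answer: -1/4182 ≈ -0.00023912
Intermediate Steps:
K(b) = 7 + 2*b² (K(b) = 7 + ((b² + b*b) + 0) = 7 + ((b² + b²) + 0) = 7 + (2*b² + 0) = 7 + 2*b²)
V = 1/4182 (V = 1/((6 + 28)*(7 + 2*0²) + 3944) = 1/(34*(7 + 2*0) + 3944) = 1/(34*(7 + 0) + 3944) = 1/(34*7 + 3944) = 1/(238 + 3944) = 1/4182 ≈ 0.00023912)
-V = -1*1/4182 = -1/4182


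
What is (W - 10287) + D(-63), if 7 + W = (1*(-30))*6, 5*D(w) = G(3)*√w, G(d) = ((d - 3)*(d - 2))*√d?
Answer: -10474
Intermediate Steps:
G(d) = √d*(-3 + d)*(-2 + d) (G(d) = ((-3 + d)*(-2 + d))*√d = √d*(-3 + d)*(-2 + d))
D(w) = 0 (D(w) = ((√3*(6 + 3² - 5*3))*√w)/5 = ((√3*(6 + 9 - 15))*√w)/5 = ((√3*0)*√w)/5 = (0*√w)/5 = (⅕)*0 = 0)
W = -187 (W = -7 + (1*(-30))*6 = -7 - 30*6 = -7 - 180 = -187)
(W - 10287) + D(-63) = (-187 - 10287) + 0 = -10474 + 0 = -10474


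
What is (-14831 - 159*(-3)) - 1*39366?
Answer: -53720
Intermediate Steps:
(-14831 - 159*(-3)) - 1*39366 = (-14831 - 1*(-477)) - 39366 = (-14831 + 477) - 39366 = -14354 - 39366 = -53720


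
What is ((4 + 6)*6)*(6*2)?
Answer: 720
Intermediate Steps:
((4 + 6)*6)*(6*2) = (10*6)*12 = 60*12 = 720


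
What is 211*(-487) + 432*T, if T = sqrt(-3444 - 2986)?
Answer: -102757 + 432*I*sqrt(6430) ≈ -1.0276e+5 + 34641.0*I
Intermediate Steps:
T = I*sqrt(6430) (T = sqrt(-6430) = I*sqrt(6430) ≈ 80.187*I)
211*(-487) + 432*T = 211*(-487) + 432*(I*sqrt(6430)) = -102757 + 432*I*sqrt(6430)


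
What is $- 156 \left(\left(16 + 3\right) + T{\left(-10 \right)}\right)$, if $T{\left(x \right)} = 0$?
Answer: $-2964$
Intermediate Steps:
$- 156 \left(\left(16 + 3\right) + T{\left(-10 \right)}\right) = - 156 \left(\left(16 + 3\right) + 0\right) = - 156 \left(19 + 0\right) = \left(-156\right) 19 = -2964$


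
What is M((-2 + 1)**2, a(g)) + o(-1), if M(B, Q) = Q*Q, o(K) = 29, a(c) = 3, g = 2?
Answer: 38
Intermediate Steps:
M(B, Q) = Q**2
M((-2 + 1)**2, a(g)) + o(-1) = 3**2 + 29 = 9 + 29 = 38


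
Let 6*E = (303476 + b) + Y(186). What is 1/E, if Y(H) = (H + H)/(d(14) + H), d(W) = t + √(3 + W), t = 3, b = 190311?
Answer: 13222681017/1088202338221244 + 279*√17/1088202338221244 ≈ 1.2151e-5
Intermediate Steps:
d(W) = 3 + √(3 + W)
Y(H) = 2*H/(3 + H + √17) (Y(H) = (H + H)/((3 + √(3 + 14)) + H) = (2*H)/((3 + √17) + H) = (2*H)/(3 + H + √17) = 2*H/(3 + H + √17))
E = 493787/6 + 62/(189 + √17) (E = ((303476 + 190311) + 2*186/(3 + 186 + √17))/6 = (493787 + 2*186/(189 + √17))/6 = (493787 + 372/(189 + √17))/6 = 493787/6 + 62/(189 + √17) ≈ 82298.)
1/E = 1/(4407560339/53556 - 31*√17/17852)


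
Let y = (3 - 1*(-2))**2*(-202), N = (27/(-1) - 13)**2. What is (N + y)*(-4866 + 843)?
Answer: 13879350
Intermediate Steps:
N = 1600 (N = (27*(-1) - 13)**2 = (-27 - 13)**2 = (-40)**2 = 1600)
y = -5050 (y = (3 + 2)**2*(-202) = 5**2*(-202) = 25*(-202) = -5050)
(N + y)*(-4866 + 843) = (1600 - 5050)*(-4866 + 843) = -3450*(-4023) = 13879350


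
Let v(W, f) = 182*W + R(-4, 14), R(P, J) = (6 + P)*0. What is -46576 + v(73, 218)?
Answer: -33290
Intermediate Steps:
R(P, J) = 0
v(W, f) = 182*W (v(W, f) = 182*W + 0 = 182*W)
-46576 + v(73, 218) = -46576 + 182*73 = -46576 + 13286 = -33290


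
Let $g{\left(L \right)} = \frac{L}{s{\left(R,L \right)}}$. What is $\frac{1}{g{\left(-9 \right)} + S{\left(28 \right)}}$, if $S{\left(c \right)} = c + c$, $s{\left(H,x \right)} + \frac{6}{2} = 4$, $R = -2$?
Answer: $\frac{1}{47} \approx 0.021277$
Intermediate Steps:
$s{\left(H,x \right)} = 1$ ($s{\left(H,x \right)} = -3 + 4 = 1$)
$S{\left(c \right)} = 2 c$
$g{\left(L \right)} = L$ ($g{\left(L \right)} = \frac{L}{1} = L 1 = L$)
$\frac{1}{g{\left(-9 \right)} + S{\left(28 \right)}} = \frac{1}{-9 + 2 \cdot 28} = \frac{1}{-9 + 56} = \frac{1}{47}$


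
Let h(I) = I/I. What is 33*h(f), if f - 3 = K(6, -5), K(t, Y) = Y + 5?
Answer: 33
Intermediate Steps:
K(t, Y) = 5 + Y
f = 3 (f = 3 + (5 - 5) = 3 + 0 = 3)
h(I) = 1
33*h(f) = 33*1 = 33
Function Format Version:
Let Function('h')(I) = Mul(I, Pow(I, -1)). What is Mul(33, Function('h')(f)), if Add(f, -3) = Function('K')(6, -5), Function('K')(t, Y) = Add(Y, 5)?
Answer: 33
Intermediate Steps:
Function('K')(t, Y) = Add(5, Y)
f = 3 (f = Add(3, Add(5, -5)) = Add(3, 0) = 3)
Function('h')(I) = 1
Mul(33, Function('h')(f)) = Mul(33, 1) = 33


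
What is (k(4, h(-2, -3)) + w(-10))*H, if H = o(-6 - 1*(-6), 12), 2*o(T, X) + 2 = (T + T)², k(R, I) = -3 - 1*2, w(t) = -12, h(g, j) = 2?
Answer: 17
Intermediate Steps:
k(R, I) = -5 (k(R, I) = -3 - 2 = -5)
o(T, X) = -1 + 2*T² (o(T, X) = -1 + (T + T)²/2 = -1 + (2*T)²/2 = -1 + (4*T²)/2 = -1 + 2*T²)
H = -1 (H = -1 + 2*(-6 - 1*(-6))² = -1 + 2*(-6 + 6)² = -1 + 2*0² = -1 + 2*0 = -1 + 0 = -1)
(k(4, h(-2, -3)) + w(-10))*H = (-5 - 12)*(-1) = -17*(-1) = 17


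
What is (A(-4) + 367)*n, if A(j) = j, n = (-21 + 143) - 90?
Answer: 11616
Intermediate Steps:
n = 32 (n = 122 - 90 = 32)
(A(-4) + 367)*n = (-4 + 367)*32 = 363*32 = 11616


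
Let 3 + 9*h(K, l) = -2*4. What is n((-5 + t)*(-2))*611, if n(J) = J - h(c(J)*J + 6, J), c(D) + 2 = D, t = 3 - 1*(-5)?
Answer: -26273/9 ≈ -2919.2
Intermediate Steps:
t = 8 (t = 3 + 5 = 8)
c(D) = -2 + D
h(K, l) = -11/9 (h(K, l) = -1/3 + (-2*4)/9 = -1/3 + (1/9)*(-8) = -1/3 - 8/9 = -11/9)
n(J) = 11/9 + J (n(J) = J - 1*(-11/9) = J + 11/9 = 11/9 + J)
n((-5 + t)*(-2))*611 = (11/9 + (-5 + 8)*(-2))*611 = (11/9 + 3*(-2))*611 = (11/9 - 6)*611 = -43/9*611 = -26273/9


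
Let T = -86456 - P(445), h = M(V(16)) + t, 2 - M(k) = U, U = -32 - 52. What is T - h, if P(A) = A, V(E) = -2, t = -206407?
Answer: 119420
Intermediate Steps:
U = -84
M(k) = 86 (M(k) = 2 - 1*(-84) = 2 + 84 = 86)
h = -206321 (h = 86 - 206407 = -206321)
T = -86901 (T = -86456 - 1*445 = -86456 - 445 = -86901)
T - h = -86901 - 1*(-206321) = -86901 + 206321 = 119420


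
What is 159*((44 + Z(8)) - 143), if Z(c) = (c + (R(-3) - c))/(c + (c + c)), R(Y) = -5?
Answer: -126193/8 ≈ -15774.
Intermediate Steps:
Z(c) = -5/(3*c) (Z(c) = (c + (-5 - c))/(c + (c + c)) = -5/(c + 2*c) = -5*1/(3*c) = -5/(3*c))
159*((44 + Z(8)) - 143) = 159*((44 - 5/3/8) - 143) = 159*((44 - 5/3*⅛) - 143) = 159*((44 - 5/24) - 143) = 159*(1051/24 - 143) = 159*(-2381/24) = -126193/8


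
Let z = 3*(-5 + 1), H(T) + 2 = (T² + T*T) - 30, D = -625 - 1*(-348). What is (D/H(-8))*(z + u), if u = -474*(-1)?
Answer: -21329/16 ≈ -1333.1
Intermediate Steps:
D = -277 (D = -625 + 348 = -277)
H(T) = -32 + 2*T² (H(T) = -2 + ((T² + T*T) - 30) = -2 + ((T² + T²) - 30) = -2 + (2*T² - 30) = -2 + (-30 + 2*T²) = -32 + 2*T²)
z = -12 (z = 3*(-4) = -12)
u = 474
(D/H(-8))*(z + u) = (-277/(-32 + 2*(-8)²))*(-12 + 474) = -277/(-32 + 2*64)*462 = -277/(-32 + 128)*462 = -277/96*462 = -21329/16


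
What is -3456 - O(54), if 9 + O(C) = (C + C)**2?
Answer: -15111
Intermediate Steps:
O(C) = -9 + 4*C**2 (O(C) = -9 + (C + C)**2 = -9 + (2*C)**2 = -9 + 4*C**2)
-3456 - O(54) = -3456 - (-9 + 4*54**2) = -3456 - (-9 + 4*2916) = -3456 - (-9 + 11664) = -3456 - 1*11655 = -3456 - 11655 = -15111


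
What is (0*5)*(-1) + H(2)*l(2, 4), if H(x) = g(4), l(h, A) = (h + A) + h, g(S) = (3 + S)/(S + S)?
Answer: 7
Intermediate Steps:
g(S) = (3 + S)/(2*S) (g(S) = (3 + S)/((2*S)) = (3 + S)*(1/(2*S)) = (3 + S)/(2*S))
l(h, A) = A + 2*h (l(h, A) = (A + h) + h = A + 2*h)
H(x) = 7/8 (H(x) = (½)*(3 + 4)/4 = (½)*(¼)*7 = 7/8)
(0*5)*(-1) + H(2)*l(2, 4) = (0*5)*(-1) + 7*(4 + 2*2)/8 = 0*(-1) + 7*(4 + 4)/8 = 0 + (7/8)*8 = 0 + 7 = 7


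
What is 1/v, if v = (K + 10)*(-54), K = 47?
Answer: -1/3078 ≈ -0.00032489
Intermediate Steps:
v = -3078 (v = (47 + 10)*(-54) = 57*(-54) = -3078)
1/v = 1/(-3078) = -1/3078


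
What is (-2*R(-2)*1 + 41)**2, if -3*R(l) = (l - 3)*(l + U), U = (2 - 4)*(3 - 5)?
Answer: 10609/9 ≈ 1178.8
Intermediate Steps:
U = 4 (U = -2*(-2) = 4)
R(l) = -(-3 + l)*(4 + l)/3 (R(l) = -(l - 3)*(l + 4)/3 = -(-3 + l)*(4 + l)/3)
(-2*R(-2)*1 + 41)**2 = (-2*(4 - 1/3*(-2) - 1/3*(-2)**2)*1 + 41)**2 = (-2*(4 + 2/3 - 1/3*4)*1 + 41)**2 = (-2*(4 + 2/3 - 4/3)*1 + 41)**2 = (-2*10/3*1 + 41)**2 = (-20/3*1 + 41)**2 = (-20/3 + 41)**2 = (103/3)**2 = 10609/9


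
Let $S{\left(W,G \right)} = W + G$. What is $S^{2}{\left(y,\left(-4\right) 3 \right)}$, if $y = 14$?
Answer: $4$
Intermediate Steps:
$S{\left(W,G \right)} = G + W$
$S^{2}{\left(y,\left(-4\right) 3 \right)} = \left(\left(-4\right) 3 + 14\right)^{2} = \left(-12 + 14\right)^{2} = 2^{2} = 4$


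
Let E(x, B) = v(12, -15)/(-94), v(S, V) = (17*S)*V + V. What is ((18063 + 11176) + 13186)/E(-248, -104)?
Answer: 159518/123 ≈ 1296.9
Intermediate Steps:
v(S, V) = V + 17*S*V (v(S, V) = 17*S*V + V = V + 17*S*V)
E(x, B) = 3075/94 (E(x, B) = -15*(1 + 17*12)/(-94) = -15*(1 + 204)*(-1/94) = -15*205*(-1/94) = -3075*(-1/94) = 3075/94)
((18063 + 11176) + 13186)/E(-248, -104) = ((18063 + 11176) + 13186)/(3075/94) = (29239 + 13186)*(94/3075) = 42425*(94/3075) = 159518/123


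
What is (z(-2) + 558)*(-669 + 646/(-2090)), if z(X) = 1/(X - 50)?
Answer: -53405009/143 ≈ -3.7346e+5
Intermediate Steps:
z(X) = 1/(-50 + X)
(z(-2) + 558)*(-669 + 646/(-2090)) = (1/(-50 - 2) + 558)*(-669 + 646/(-2090)) = (1/(-52) + 558)*(-669 + 646*(-1/2090)) = (-1/52 + 558)*(-669 - 17/55) = (29015/52)*(-36812/55) = -53405009/143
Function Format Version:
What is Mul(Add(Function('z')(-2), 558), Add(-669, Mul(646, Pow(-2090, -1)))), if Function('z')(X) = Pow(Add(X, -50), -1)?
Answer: Rational(-53405009, 143) ≈ -3.7346e+5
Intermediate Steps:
Function('z')(X) = Pow(Add(-50, X), -1)
Mul(Add(Function('z')(-2), 558), Add(-669, Mul(646, Pow(-2090, -1)))) = Mul(Add(Pow(Add(-50, -2), -1), 558), Add(-669, Mul(646, Pow(-2090, -1)))) = Mul(Add(Pow(-52, -1), 558), Add(-669, Mul(646, Rational(-1, 2090)))) = Mul(Add(Rational(-1, 52), 558), Add(-669, Rational(-17, 55))) = Mul(Rational(29015, 52), Rational(-36812, 55)) = Rational(-53405009, 143)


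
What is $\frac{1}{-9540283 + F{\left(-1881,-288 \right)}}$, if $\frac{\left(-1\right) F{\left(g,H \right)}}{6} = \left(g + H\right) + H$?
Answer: $- \frac{1}{9525541} \approx -1.0498 \cdot 10^{-7}$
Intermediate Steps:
$F{\left(g,H \right)} = - 12 H - 6 g$ ($F{\left(g,H \right)} = - 6 \left(\left(g + H\right) + H\right) = - 6 \left(\left(H + g\right) + H\right) = - 6 \left(g + 2 H\right) = - 12 H - 6 g$)
$\frac{1}{-9540283 + F{\left(-1881,-288 \right)}} = \frac{1}{-9540283 - -14742} = \frac{1}{-9540283 + \left(3456 + 11286\right)} = \frac{1}{-9540283 + 14742} = \frac{1}{-9525541} = - \frac{1}{9525541}$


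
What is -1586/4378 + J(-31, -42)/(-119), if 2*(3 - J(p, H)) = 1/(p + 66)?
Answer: -7063191/18234370 ≈ -0.38736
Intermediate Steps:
J(p, H) = 3 - 1/(2*(66 + p)) (J(p, H) = 3 - 1/(2*(p + 66)) = 3 - 1/(2*(66 + p)))
-1586/4378 + J(-31, -42)/(-119) = -1586/4378 + ((395 + 6*(-31))/(2*(66 - 31)))/(-119) = -1586*1/4378 + ((½)*(395 - 186)/35)*(-1/119) = -793/2189 + ((½)*(1/35)*209)*(-1/119) = -793/2189 + (209/70)*(-1/119) = -793/2189 - 209/8330 = -7063191/18234370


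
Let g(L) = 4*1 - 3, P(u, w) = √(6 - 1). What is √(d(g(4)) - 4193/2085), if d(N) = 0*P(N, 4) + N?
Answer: 2*I*√1098795/2085 ≈ 1.0055*I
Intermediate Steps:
P(u, w) = √5
g(L) = 1 (g(L) = 4 - 3 = 1)
d(N) = N (d(N) = 0*√5 + N = 0 + N = N)
√(d(g(4)) - 4193/2085) = √(1 - 4193/2085) = √(-2108/2085) = 2*I*√1098795/2085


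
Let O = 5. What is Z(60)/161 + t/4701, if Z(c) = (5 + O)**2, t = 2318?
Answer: 843298/756861 ≈ 1.1142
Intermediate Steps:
Z(c) = 100 (Z(c) = (5 + 5)**2 = 10**2 = 100)
Z(60)/161 + t/4701 = 100/161 + 2318/4701 = 843298/756861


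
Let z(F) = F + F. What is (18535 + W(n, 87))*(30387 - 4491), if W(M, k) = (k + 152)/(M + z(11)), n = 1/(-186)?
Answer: 1964759015544/4091 ≈ 4.8026e+8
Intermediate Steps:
z(F) = 2*F
n = -1/186 ≈ -0.0053763
W(M, k) = (152 + k)/(22 + M) (W(M, k) = (k + 152)/(M + 2*11) = (152 + k)/(M + 22) = (152 + k)/(22 + M))
(18535 + W(n, 87))*(30387 - 4491) = (18535 + (152 + 87)/(22 - 1/186))*(30387 - 4491) = (18535 + 239/(4091/186))*25896 = (18535 + (186/4091)*239)*25896 = (18535 + 44454/4091)*25896 = (75871139/4091)*25896 = 1964759015544/4091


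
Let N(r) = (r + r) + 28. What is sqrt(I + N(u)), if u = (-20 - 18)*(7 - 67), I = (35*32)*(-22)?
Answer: 6*I*sqrt(557) ≈ 141.6*I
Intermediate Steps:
I = -24640 (I = 1120*(-22) = -24640)
u = 2280 (u = -38*(-60) = 2280)
N(r) = 28 + 2*r (N(r) = 2*r + 28 = 28 + 2*r)
sqrt(I + N(u)) = sqrt(-24640 + (28 + 2*2280)) = sqrt(-24640 + (28 + 4560)) = sqrt(-24640 + 4588) = sqrt(-20052) = 6*I*sqrt(557)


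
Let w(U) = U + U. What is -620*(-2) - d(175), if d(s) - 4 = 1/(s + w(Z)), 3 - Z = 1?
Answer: 221243/179 ≈ 1236.0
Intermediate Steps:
Z = 2 (Z = 3 - 1*1 = 3 - 1 = 2)
w(U) = 2*U
d(s) = 4 + 1/(4 + s) (d(s) = 4 + 1/(s + 2*2) = 4 + 1/(s + 4) = 4 + 1/(4 + s))
-620*(-2) - d(175) = -620*(-2) - (17 + 4*175)/(4 + 175) = 1240 - (17 + 700)/179 = 1240 - 717/179 = 221243/179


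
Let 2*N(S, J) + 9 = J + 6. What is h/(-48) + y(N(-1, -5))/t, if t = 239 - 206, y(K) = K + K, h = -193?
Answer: 665/176 ≈ 3.7784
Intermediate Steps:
N(S, J) = -3/2 + J/2 (N(S, J) = -9/2 + (J + 6)/2 = -9/2 + (6 + J)/2 = -9/2 + (3 + J/2) = -3/2 + J/2)
y(K) = 2*K
t = 33
h/(-48) + y(N(-1, -5))/t = -193/(-48) + (2*(-3/2 + (½)*(-5)))/33 = -193*(-1/48) + (2*(-3/2 - 5/2))*(1/33) = 193/48 + (2*(-4))*(1/33) = 193/48 - 8*1/33 = 193/48 - 8/33 = 665/176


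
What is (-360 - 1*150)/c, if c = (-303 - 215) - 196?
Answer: 5/7 ≈ 0.71429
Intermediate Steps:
c = -714 (c = -518 - 196 = -714)
(-360 - 1*150)/c = (-360 - 1*150)/(-714) = (-360 - 150)*(-1/714) = -510*(-1/714) = 5/7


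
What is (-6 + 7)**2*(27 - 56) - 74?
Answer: -103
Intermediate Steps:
(-6 + 7)**2*(27 - 56) - 74 = 1**2*(-29) - 74 = 1*(-29) - 74 = -29 - 74 = -103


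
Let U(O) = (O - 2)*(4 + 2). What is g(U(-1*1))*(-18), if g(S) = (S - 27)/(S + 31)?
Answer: 810/13 ≈ 62.308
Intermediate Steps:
U(O) = -12 + 6*O (U(O) = (-2 + O)*6 = -12 + 6*O)
g(S) = (-27 + S)/(31 + S)
g(U(-1*1))*(-18) = ((-27 + (-12 + 6*(-1*1)))/(31 + (-12 + 6*(-1*1))))*(-18) = ((-27 + (-12 + 6*(-1)))/(31 + (-12 + 6*(-1))))*(-18) = ((-27 + (-12 - 6))/(31 + (-12 - 6)))*(-18) = ((-27 - 18)/(31 - 18))*(-18) = (-45/13)*(-18) = ((1/13)*(-45))*(-18) = -45/13*(-18) = 810/13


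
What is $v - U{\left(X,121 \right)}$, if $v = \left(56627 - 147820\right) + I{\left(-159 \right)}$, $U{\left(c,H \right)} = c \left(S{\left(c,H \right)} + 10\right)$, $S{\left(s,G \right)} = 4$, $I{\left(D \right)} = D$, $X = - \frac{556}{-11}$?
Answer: $- \frac{1012656}{11} \approx -92060.0$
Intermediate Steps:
$X = \frac{556}{11}$ ($X = \left(-556\right) \left(- \frac{1}{11}\right) = \frac{556}{11} \approx 50.545$)
$U{\left(c,H \right)} = 14 c$ ($U{\left(c,H \right)} = c \left(4 + 10\right) = c 14 = 14 c$)
$v = -91352$ ($v = \left(56627 - 147820\right) - 159 = -91193 - 159 = -91352$)
$v - U{\left(X,121 \right)} = -91352 - 14 \cdot \frac{556}{11} = -91352 - \frac{7784}{11} = - \frac{1012656}{11}$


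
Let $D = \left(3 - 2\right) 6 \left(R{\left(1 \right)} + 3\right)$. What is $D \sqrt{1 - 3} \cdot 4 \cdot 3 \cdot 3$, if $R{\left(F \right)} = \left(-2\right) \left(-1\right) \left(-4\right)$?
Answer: $- 1080 i \sqrt{2} \approx - 1527.4 i$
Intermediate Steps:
$R{\left(F \right)} = -8$ ($R{\left(F \right)} = 2 \left(-4\right) = -8$)
$D = -30$ ($D = \left(3 - 2\right) 6 \left(-8 + 3\right) = 1 \cdot 6 \left(-5\right) = 1 \left(-30\right) = -30$)
$D \sqrt{1 - 3} \cdot 4 \cdot 3 \cdot 3 = - 30 \sqrt{1 - 3} \cdot 4 \cdot 3 \cdot 3 = - 30 \sqrt{-2} \cdot 12 \cdot 3 = - 30 i \sqrt{2} \cdot 36 = - 1080 i \sqrt{2}$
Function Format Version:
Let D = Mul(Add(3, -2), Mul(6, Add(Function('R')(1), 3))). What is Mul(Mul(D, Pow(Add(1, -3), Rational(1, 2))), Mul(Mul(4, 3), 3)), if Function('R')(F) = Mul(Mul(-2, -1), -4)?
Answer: Mul(-1080, I, Pow(2, Rational(1, 2))) ≈ Mul(-1527.4, I)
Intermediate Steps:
Function('R')(F) = -8 (Function('R')(F) = Mul(2, -4) = -8)
D = -30 (D = Mul(Add(3, -2), Mul(6, Add(-8, 3))) = Mul(1, Mul(6, -5)) = Mul(1, -30) = -30)
Mul(Mul(D, Pow(Add(1, -3), Rational(1, 2))), Mul(Mul(4, 3), 3)) = Mul(Mul(-30, Pow(Add(1, -3), Rational(1, 2))), Mul(Mul(4, 3), 3)) = Mul(Mul(-30, Pow(-2, Rational(1, 2))), Mul(12, 3)) = Mul(Mul(-30, Mul(I, Pow(2, Rational(1, 2)))), 36) = Mul(Mul(-30, I, Pow(2, Rational(1, 2))), 36) = Mul(-1080, I, Pow(2, Rational(1, 2)))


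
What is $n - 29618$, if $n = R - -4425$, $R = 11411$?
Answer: $-13782$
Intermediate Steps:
$n = 15836$ ($n = 11411 - -4425 = 11411 + 4425 = 15836$)
$n - 29618 = 15836 - 29618 = -13782$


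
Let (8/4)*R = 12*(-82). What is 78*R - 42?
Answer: -38418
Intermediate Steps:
R = -492 (R = (12*(-82))/2 = (½)*(-984) = -492)
78*R - 42 = 78*(-492) - 42 = -38376 - 42 = -38418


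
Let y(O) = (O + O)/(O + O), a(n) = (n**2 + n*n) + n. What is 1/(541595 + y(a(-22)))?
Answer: 1/541596 ≈ 1.8464e-6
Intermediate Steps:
a(n) = n + 2*n**2 (a(n) = (n**2 + n**2) + n = 2*n**2 + n = n + 2*n**2)
y(O) = 1 (y(O) = (2*O)/((2*O)) = (2*O)*(1/(2*O)) = 1)
1/(541595 + y(a(-22))) = 1/(541595 + 1) = 1/541596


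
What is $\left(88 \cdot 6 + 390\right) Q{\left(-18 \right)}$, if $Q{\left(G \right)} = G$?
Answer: $-16524$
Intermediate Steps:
$\left(88 \cdot 6 + 390\right) Q{\left(-18 \right)} = \left(88 \cdot 6 + 390\right) \left(-18\right) = \left(528 + 390\right) \left(-18\right) = 918 \left(-18\right) = -16524$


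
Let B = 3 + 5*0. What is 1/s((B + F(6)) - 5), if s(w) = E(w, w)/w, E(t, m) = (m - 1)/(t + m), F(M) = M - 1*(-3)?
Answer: 49/3 ≈ 16.333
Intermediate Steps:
F(M) = 3 + M (F(M) = M + 3 = 3 + M)
B = 3 (B = 3 + 0 = 3)
E(t, m) = (-1 + m)/(m + t)
s(w) = (-1 + w)/(2*w²) (s(w) = ((-1 + w)/(w + w))/w = ((-1 + w)/((2*w)))/w = ((1/(2*w))*(-1 + w))/w = ((-1 + w)/(2*w))/w = (-1 + w)/(2*w²))
1/s((B + F(6)) - 5) = 1/((-1 + ((3 + (3 + 6)) - 5))/(2*((3 + (3 + 6)) - 5)²)) = 1/((-1 + ((3 + 9) - 5))/(2*((3 + 9) - 5)²)) = 1/((-1 + (12 - 5))/(2*(12 - 5)²)) = 1/((½)*(-1 + 7)/7²) = 1/((½)*(1/49)*6) = 1/(3/49) = 49/3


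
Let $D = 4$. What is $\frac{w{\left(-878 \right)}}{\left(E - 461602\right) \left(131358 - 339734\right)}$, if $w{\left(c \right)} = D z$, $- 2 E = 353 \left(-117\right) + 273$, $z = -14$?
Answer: $- \frac{1}{1641288448} \approx -6.0928 \cdot 10^{-10}$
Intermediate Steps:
$E = 20514$ ($E = - \frac{353 \left(-117\right) + 273}{2} = - \frac{-41301 + 273}{2} = \left(- \frac{1}{2}\right) \left(-41028\right) = 20514$)
$w{\left(c \right)} = -56$ ($w{\left(c \right)} = 4 \left(-14\right) = -56$)
$\frac{w{\left(-878 \right)}}{\left(E - 461602\right) \left(131358 - 339734\right)} = - \frac{56}{\left(20514 - 461602\right) \left(131358 - 339734\right)} = - \frac{56}{\left(-441088\right) \left(-208376\right)} = - \frac{56}{91912153088} = \left(-56\right) \frac{1}{91912153088} = - \frac{1}{1641288448}$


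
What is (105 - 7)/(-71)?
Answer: -98/71 ≈ -1.3803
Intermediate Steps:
(105 - 7)/(-71) = 98*(-1/71) = -98/71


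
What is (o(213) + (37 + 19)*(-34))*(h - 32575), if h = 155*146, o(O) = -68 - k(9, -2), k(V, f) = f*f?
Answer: 19651320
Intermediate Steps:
k(V, f) = f**2
o(O) = -72 (o(O) = -68 - 1*(-2)**2 = -68 - 1*4 = -68 - 4 = -72)
h = 22630
(o(213) + (37 + 19)*(-34))*(h - 32575) = (-72 + (37 + 19)*(-34))*(22630 - 32575) = (-72 + 56*(-34))*(-9945) = (-72 - 1904)*(-9945) = -1976*(-9945) = 19651320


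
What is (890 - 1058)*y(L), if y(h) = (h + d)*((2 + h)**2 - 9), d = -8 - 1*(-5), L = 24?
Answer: -2353176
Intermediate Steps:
d = -3 (d = -8 + 5 = -3)
y(h) = (-9 + (2 + h)**2)*(-3 + h) (y(h) = (h - 3)*((2 + h)**2 - 9) = (-3 + h)*(-9 + (2 + h)**2) = (-9 + (2 + h)**2)*(-3 + h))
(890 - 1058)*y(L) = (890 - 1058)*(15 + 24**2 + 24**3 - 17*24) = -168*(15 + 576 + 13824 - 408) = -168*14007 = -2353176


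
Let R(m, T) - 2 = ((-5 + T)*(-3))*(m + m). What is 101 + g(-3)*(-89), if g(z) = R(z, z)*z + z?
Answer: -37546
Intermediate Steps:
R(m, T) = 2 + 2*m*(15 - 3*T) (R(m, T) = 2 + ((-5 + T)*(-3))*(m + m) = 2 + (15 - 3*T)*(2*m) = 2 + 2*m*(15 - 3*T))
g(z) = z + z*(2 - 6*z² + 30*z) (g(z) = (2 + 30*z - 6*z*z)*z + z = (2 + 30*z - 6*z²)*z + z = (2 - 6*z² + 30*z)*z + z = z*(2 - 6*z² + 30*z) + z = z + z*(2 - 6*z² + 30*z))
101 + g(-3)*(-89) = 101 + (3*(-3)*(1 - 2*(-3)² + 10*(-3)))*(-89) = 101 + (3*(-3)*(1 - 2*9 - 30))*(-89) = 101 + (3*(-3)*(1 - 18 - 30))*(-89) = 101 + (3*(-3)*(-47))*(-89) = 101 + 423*(-89) = 101 - 37647 = -37546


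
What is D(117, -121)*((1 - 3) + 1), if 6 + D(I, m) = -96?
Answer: 102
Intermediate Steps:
D(I, m) = -102 (D(I, m) = -6 - 96 = -102)
D(117, -121)*((1 - 3) + 1) = -102*((1 - 3) + 1) = -102*(-2 + 1) = -102*(-1) = 102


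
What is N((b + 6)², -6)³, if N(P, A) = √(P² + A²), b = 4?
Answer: 20072*√2509 ≈ 1.0054e+6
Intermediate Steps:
N(P, A) = √(A² + P²)
N((b + 6)², -6)³ = (√((-6)² + ((4 + 6)²)²))³ = (√(36 + (10²)²))³ = (√(36 + 100²))³ = (√(36 + 10000))³ = (√10036)³ = (2*√2509)³ = 20072*√2509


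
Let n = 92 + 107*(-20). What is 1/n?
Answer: -1/2048 ≈ -0.00048828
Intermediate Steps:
n = -2048 (n = 92 - 2140 = -2048)
1/n = 1/(-2048) = -1/2048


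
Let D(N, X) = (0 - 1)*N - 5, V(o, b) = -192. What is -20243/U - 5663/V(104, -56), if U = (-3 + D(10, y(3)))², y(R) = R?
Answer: -170987/5184 ≈ -32.984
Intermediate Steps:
D(N, X) = -5 - N (D(N, X) = -N - 5 = -5 - N)
U = 324 (U = (-3 + (-5 - 1*10))² = (-3 + (-5 - 10))² = (-3 - 15)² = (-18)² = 324)
-20243/U - 5663/V(104, -56) = -20243/324 - 5663/(-192) = -20243*1/324 - 5663*(-1/192) = -20243/324 + 5663/192 = -170987/5184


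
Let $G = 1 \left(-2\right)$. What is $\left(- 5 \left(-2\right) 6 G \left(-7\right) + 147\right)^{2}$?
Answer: $974169$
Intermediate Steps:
$G = -2$
$\left(- 5 \left(-2\right) 6 G \left(-7\right) + 147\right)^{2} = \left(- 5 \left(-2\right) 6 \left(-2\right) \left(-7\right) + 147\right)^{2} = \left(- 5 \left(\left(-12\right) \left(-2\right)\right) \left(-7\right) + 147\right)^{2} = \left(\left(-5\right) 24 \left(-7\right) + 147\right)^{2} = \left(\left(-120\right) \left(-7\right) + 147\right)^{2} = \left(840 + 147\right)^{2} = 987^{2} = 974169$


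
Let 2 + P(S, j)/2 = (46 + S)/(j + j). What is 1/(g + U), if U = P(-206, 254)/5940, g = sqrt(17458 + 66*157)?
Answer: 3080385/109944868817099 + 7904016450*sqrt(6955)/109944868817099 ≈ 0.0059955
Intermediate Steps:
P(S, j) = -4 + (46 + S)/j (P(S, j) = -4 + 2*((46 + S)/(j + j)) = -4 + 2*((46 + S)/((2*j))) = -4 + 2*((46 + S)*(1/(2*j))) = -4 + 2*((46 + S)/(2*j)) = -4 + (46 + S)/j)
g = 2*sqrt(6955) (g = sqrt(17458 + 10362) = sqrt(27820) = 2*sqrt(6955) ≈ 166.79)
U = -49/62865 (U = ((46 - 206 - 4*254)/254)/5940 = ((46 - 206 - 1016)/254)*(1/5940) = ((1/254)*(-1176))*(1/5940) = -588/127*1/5940 = -49/62865 ≈ -0.00077945)
1/(g + U) = 1/(2*sqrt(6955) - 49/62865) = 1/(-49/62865 + 2*sqrt(6955))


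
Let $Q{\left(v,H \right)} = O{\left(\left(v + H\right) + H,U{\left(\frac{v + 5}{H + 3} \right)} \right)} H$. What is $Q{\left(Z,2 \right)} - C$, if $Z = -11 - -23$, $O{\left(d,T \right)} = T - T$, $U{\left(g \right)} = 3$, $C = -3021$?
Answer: $3021$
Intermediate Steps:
$O{\left(d,T \right)} = 0$
$Z = 12$ ($Z = -11 + 23 = 12$)
$Q{\left(v,H \right)} = 0$ ($Q{\left(v,H \right)} = 0 H = 0$)
$Q{\left(Z,2 \right)} - C = 0 - -3021 = 0 + 3021 = 3021$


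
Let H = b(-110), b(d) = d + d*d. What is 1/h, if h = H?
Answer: 1/11990 ≈ 8.3403e-5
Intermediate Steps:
b(d) = d + d²
H = 11990 (H = -110*(1 - 110) = -110*(-109) = 11990)
h = 11990
1/h = 1/11990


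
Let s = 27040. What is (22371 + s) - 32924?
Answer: 16487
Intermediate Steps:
(22371 + s) - 32924 = (22371 + 27040) - 32924 = 49411 - 32924 = 16487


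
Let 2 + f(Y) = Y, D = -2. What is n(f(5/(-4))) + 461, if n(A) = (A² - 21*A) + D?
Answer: 8605/16 ≈ 537.81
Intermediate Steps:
f(Y) = -2 + Y
n(A) = -2 + A² - 21*A (n(A) = (A² - 21*A) - 2 = -2 + A² - 21*A)
n(f(5/(-4))) + 461 = (-2 + (-2 + 5/(-4))² - 21*(-2 + 5/(-4))) + 461 = (-2 + (-2 + 5*(-¼))² - 21*(-2 + 5*(-¼))) + 461 = (-2 + (-2 - 5/4)² - 21*(-2 - 5/4)) + 461 = (-2 + (-13/4)² - 21*(-13/4)) + 461 = (-2 + 169/16 + 273/4) + 461 = 1229/16 + 461 = 8605/16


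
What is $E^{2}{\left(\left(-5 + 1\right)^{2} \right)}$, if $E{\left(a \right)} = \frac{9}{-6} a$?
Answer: $576$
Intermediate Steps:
$E{\left(a \right)} = - \frac{3 a}{2}$ ($E{\left(a \right)} = 9 \left(- \frac{1}{6}\right) a = - \frac{3 a}{2}$)
$E^{2}{\left(\left(-5 + 1\right)^{2} \right)} = \left(- \frac{3 \left(-5 + 1\right)^{2}}{2}\right)^{2} = \left(- \frac{3 \left(-4\right)^{2}}{2}\right)^{2} = \left(\left(- \frac{3}{2}\right) 16\right)^{2} = \left(-24\right)^{2} = 576$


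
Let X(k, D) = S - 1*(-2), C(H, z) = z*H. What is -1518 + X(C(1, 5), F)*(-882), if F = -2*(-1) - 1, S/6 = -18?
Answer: 91974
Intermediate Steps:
S = -108 (S = 6*(-18) = -108)
C(H, z) = H*z
F = 1 (F = 2 - 1 = 1)
X(k, D) = -106 (X(k, D) = -108 - 1*(-2) = -108 + 2 = -106)
-1518 + X(C(1, 5), F)*(-882) = -1518 - 106*(-882) = -1518 + 93492 = 91974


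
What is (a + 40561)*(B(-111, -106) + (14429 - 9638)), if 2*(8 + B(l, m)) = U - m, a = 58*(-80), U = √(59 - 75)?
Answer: 173713956 + 71842*I ≈ 1.7371e+8 + 71842.0*I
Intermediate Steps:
U = 4*I (U = √(-16) = 4*I ≈ 4.0*I)
a = -4640
B(l, m) = -8 + 2*I - m/2 (B(l, m) = -8 + (4*I - m)/2 = -8 + (-m + 4*I)/2 = -8 + (2*I - m/2) = -8 + 2*I - m/2)
(a + 40561)*(B(-111, -106) + (14429 - 9638)) = (-4640 + 40561)*((-8 + 2*I - ½*(-106)) + (14429 - 9638)) = 35921*((-8 + 2*I + 53) + 4791) = 35921*((45 + 2*I) + 4791) = 35921*(4836 + 2*I) = 173713956 + 71842*I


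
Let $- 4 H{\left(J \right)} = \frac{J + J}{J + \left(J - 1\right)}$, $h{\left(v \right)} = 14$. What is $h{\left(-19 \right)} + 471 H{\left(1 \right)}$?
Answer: $- \frac{443}{2} \approx -221.5$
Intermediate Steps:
$H{\left(J \right)} = - \frac{J}{2 \left(-1 + 2 J\right)}$ ($H{\left(J \right)} = - \frac{\left(J + J\right) \frac{1}{J + \left(J - 1\right)}}{4} = - \frac{2 J \frac{1}{J + \left(J - 1\right)}}{4} = - \frac{2 J \frac{1}{J + \left(-1 + J\right)}}{4} = - \frac{2 J \frac{1}{-1 + 2 J}}{4} = - \frac{J}{2 \left(-1 + 2 J\right)}$)
$h{\left(-19 \right)} + 471 H{\left(1 \right)} = 14 + 471 \left(\left(-1\right) 1 \frac{1}{-2 + 4 \cdot 1}\right) = 14 + 471 \left(\left(-1\right) 1 \frac{1}{-2 + 4}\right) = 14 + 471 \left(\left(-1\right) 1 \cdot \frac{1}{2}\right) = 14 + 471 \left(- \frac{1}{2}\right) = 14 - \frac{471}{2} = - \frac{443}{2}$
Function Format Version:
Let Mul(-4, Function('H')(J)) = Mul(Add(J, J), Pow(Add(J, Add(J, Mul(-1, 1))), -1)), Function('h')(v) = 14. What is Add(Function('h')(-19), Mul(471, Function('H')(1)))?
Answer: Rational(-443, 2) ≈ -221.50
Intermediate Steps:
Function('H')(J) = Mul(Rational(-1, 2), J, Pow(Add(-1, Mul(2, J)), -1)) (Function('H')(J) = Mul(Rational(-1, 4), Mul(Add(J, J), Pow(Add(J, Add(J, Mul(-1, 1))), -1))) = Mul(Rational(-1, 4), Mul(Mul(2, J), Pow(Add(J, Add(J, -1)), -1))) = Mul(Rational(-1, 4), Mul(Mul(2, J), Pow(Add(J, Add(-1, J)), -1))) = Mul(Rational(-1, 4), Mul(Mul(2, J), Pow(Add(-1, Mul(2, J)), -1))) = Mul(Rational(-1, 4), Mul(2, J, Pow(Add(-1, Mul(2, J)), -1))) = Mul(Rational(-1, 2), J, Pow(Add(-1, Mul(2, J)), -1)))
Add(Function('h')(-19), Mul(471, Function('H')(1))) = Add(14, Mul(471, Mul(-1, 1, Pow(Add(-2, Mul(4, 1)), -1)))) = Add(14, Mul(471, Mul(-1, 1, Pow(Add(-2, 4), -1)))) = Add(14, Mul(471, Mul(-1, 1, Pow(2, -1)))) = Add(14, Mul(471, Mul(-1, 1, Rational(1, 2)))) = Add(14, Mul(471, Rational(-1, 2))) = Add(14, Rational(-471, 2)) = Rational(-443, 2)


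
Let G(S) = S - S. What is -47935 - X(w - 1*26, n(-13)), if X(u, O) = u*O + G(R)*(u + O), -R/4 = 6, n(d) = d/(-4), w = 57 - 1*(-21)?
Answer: -48104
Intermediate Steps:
w = 78 (w = 57 + 21 = 78)
n(d) = -d/4 (n(d) = d*(-1/4) = -d/4)
R = -24 (R = -4*6 = -24)
G(S) = 0
X(u, O) = O*u (X(u, O) = u*O + 0*(u + O) = O*u + 0*(O + u) = O*u + 0 = O*u)
-47935 - X(w - 1*26, n(-13)) = -47935 - (-1/4*(-13))*(78 - 1*26) = -47935 - 13*(78 - 26)/4 = -47935 - 13*52/4 = -47935 - 1*169 = -47935 - 169 = -48104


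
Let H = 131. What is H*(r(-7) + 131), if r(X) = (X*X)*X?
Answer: -27772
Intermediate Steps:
r(X) = X³ (r(X) = X²*X = X³)
H*(r(-7) + 131) = 131*((-7)³ + 131) = 131*(-343 + 131) = 131*(-212) = -27772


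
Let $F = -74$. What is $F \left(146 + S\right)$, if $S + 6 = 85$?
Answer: $-16650$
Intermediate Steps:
$S = 79$ ($S = -6 + 85 = 79$)
$F \left(146 + S\right) = - 74 \left(146 + 79\right) = \left(-74\right) 225 = -16650$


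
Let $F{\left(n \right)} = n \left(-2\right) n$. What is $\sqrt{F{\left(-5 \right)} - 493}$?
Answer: $i \sqrt{543} \approx 23.302 i$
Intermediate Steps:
$F{\left(n \right)} = - 2 n^{2}$ ($F{\left(n \right)} = - 2 n n = - 2 n^{2}$)
$\sqrt{F{\left(-5 \right)} - 493} = \sqrt{- 2 \left(-5\right)^{2} - 493} = \sqrt{\left(-2\right) 25 - 493} = \sqrt{-50 - 493} = \sqrt{-543} = i \sqrt{543}$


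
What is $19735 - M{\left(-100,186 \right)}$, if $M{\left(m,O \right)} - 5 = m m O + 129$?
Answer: $-1840399$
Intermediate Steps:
$M{\left(m,O \right)} = 134 + O m^{2}$ ($M{\left(m,O \right)} = 5 + \left(m m O + 129\right) = 5 + \left(m^{2} O + 129\right) = 5 + \left(O m^{2} + 129\right) = 5 + \left(129 + O m^{2}\right) = 134 + O m^{2}$)
$19735 - M{\left(-100,186 \right)} = 19735 - \left(134 + 186 \left(-100\right)^{2}\right) = 19735 - \left(134 + 186 \cdot 10000\right) = 19735 - \left(134 + 1860000\right) = 19735 - 1860134 = -1840399$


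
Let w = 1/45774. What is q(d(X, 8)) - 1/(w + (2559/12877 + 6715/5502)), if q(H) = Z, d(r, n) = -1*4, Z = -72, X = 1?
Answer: -27885769322319/383548817263 ≈ -72.705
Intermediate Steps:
d(r, n) = -4
q(H) = -72
w = 1/45774 ≈ 2.1846e-5
q(d(X, 8)) - 1/(w + (2559/12877 + 6715/5502)) = -72 - 1/(1/45774 + (2559/12877 + 6715/5502)) = -72 - 1/(1/45774 + 100548673/70849254) = -72 - 1/383548817263/270254479383 = -72 - 1*270254479383/383548817263 = -72 - 270254479383/383548817263 = -27885769322319/383548817263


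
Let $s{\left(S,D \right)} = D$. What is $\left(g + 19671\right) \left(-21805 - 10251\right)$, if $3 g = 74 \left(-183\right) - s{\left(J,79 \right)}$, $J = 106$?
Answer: $- \frac{1455085952}{3} \approx -4.8503 \cdot 10^{8}$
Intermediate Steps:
$g = - \frac{13621}{3}$ ($g = \frac{74 \left(-183\right) - 79}{3} = \frac{-13542 - 79}{3} = \frac{1}{3} \left(-13621\right) = - \frac{13621}{3} \approx -4540.3$)
$\left(g + 19671\right) \left(-21805 - 10251\right) = \left(- \frac{13621}{3} + 19671\right) \left(-21805 - 10251\right) = \frac{45392}{3} \left(-32056\right) = - \frac{1455085952}{3}$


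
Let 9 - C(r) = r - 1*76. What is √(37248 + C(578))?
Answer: √36755 ≈ 191.72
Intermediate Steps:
C(r) = 85 - r (C(r) = 9 - (r - 1*76) = 9 - (r - 76) = 9 - (-76 + r) = 9 + (76 - r) = 85 - r)
√(37248 + C(578)) = √(37248 + (85 - 1*578)) = √(37248 + (85 - 578)) = √(37248 - 493) = √36755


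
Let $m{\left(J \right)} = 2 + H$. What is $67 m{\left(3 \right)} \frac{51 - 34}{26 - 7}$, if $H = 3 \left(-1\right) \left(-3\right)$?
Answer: $\frac{12529}{19} \approx 659.42$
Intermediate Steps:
$H = 9$ ($H = \left(-3\right) \left(-3\right) = 9$)
$m{\left(J \right)} = 11$ ($m{\left(J \right)} = 2 + 9 = 11$)
$67 m{\left(3 \right)} \frac{51 - 34}{26 - 7} = 67 \cdot 11 \frac{51 - 34}{26 - 7} = 737 \cdot \frac{17}{19} = \frac{12529}{19}$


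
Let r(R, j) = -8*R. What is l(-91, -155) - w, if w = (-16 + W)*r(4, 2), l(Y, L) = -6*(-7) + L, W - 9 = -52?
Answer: -2001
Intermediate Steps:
W = -43 (W = 9 - 52 = -43)
l(Y, L) = 42 + L
w = 1888 (w = (-16 - 43)*(-8*4) = -59*(-32) = 1888)
l(-91, -155) - w = (42 - 155) - 1*1888 = -113 - 1888 = -2001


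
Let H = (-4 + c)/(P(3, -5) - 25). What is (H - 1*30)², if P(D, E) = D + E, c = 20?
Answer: 682276/729 ≈ 935.91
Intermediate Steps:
H = -16/27 (H = (-4 + 20)/((3 - 5) - 25) = 16/(-2 - 25) = 16/(-27) = 16*(-1/27) = -16/27 ≈ -0.59259)
(H - 1*30)² = (-16/27 - 1*30)² = (-16/27 - 30)² = (-826/27)² = 682276/729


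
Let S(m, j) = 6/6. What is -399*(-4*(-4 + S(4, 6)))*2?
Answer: -9576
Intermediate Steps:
S(m, j) = 1 (S(m, j) = 6*(1/6) = 1)
-399*(-4*(-4 + S(4, 6)))*2 = -399*(-4*(-4 + 1))*2 = -399*(-4*(-3))*2 = -4788*2 = -399*24 = -9576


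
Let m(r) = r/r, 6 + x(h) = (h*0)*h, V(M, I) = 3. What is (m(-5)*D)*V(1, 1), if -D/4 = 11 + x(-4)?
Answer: -60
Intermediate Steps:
x(h) = -6 (x(h) = -6 + (h*0)*h = -6 + 0*h = -6 + 0 = -6)
m(r) = 1
D = -20 (D = -4*(11 - 6) = -4*5 = -20)
(m(-5)*D)*V(1, 1) = (1*(-20))*3 = -20*3 = -60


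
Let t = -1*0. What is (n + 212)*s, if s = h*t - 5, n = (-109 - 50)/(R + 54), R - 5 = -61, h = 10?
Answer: -2915/2 ≈ -1457.5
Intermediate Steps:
R = -56 (R = 5 - 61 = -56)
n = 159/2 (n = (-109 - 50)/(-56 + 54) = -159/(-2) = -159*(-1/2) = 159/2 ≈ 79.500)
t = 0
s = -5 (s = 10*0 - 5 = 0 - 5 = -5)
(n + 212)*s = (159/2 + 212)*(-5) = (583/2)*(-5) = -2915/2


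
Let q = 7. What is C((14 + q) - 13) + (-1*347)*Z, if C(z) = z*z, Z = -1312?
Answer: 455328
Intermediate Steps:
C(z) = z²
C((14 + q) - 13) + (-1*347)*Z = ((14 + 7) - 13)² - 1*347*(-1312) = (21 - 13)² - 347*(-1312) = 8² + 455264 = 64 + 455264 = 455328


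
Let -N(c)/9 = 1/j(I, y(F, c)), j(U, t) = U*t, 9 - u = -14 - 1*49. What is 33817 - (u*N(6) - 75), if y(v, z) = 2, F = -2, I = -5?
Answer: 169136/5 ≈ 33827.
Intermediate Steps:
u = 72 (u = 9 - (-14 - 1*49) = 9 - (-14 - 49) = 9 - 1*(-63) = 9 + 63 = 72)
N(c) = 9/10 (N(c) = -9/((-5*2)) = -9/(-10) = -9*(-⅒) = 9/10)
33817 - (u*N(6) - 75) = 33817 - (72*(9/10) - 75) = 33817 - (324/5 - 75) = 33817 - 1*(-51/5) = 33817 + 51/5 = 169136/5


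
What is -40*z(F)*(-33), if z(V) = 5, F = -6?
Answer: 6600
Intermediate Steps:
-40*z(F)*(-33) = -40*5*(-33) = -200*(-33) = 6600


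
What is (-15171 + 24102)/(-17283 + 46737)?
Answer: 2977/9818 ≈ 0.30322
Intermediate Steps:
(-15171 + 24102)/(-17283 + 46737) = 8931/29454 = 8931*(1/29454) = 2977/9818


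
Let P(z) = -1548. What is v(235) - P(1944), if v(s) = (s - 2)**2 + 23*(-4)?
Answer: 55745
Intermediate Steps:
v(s) = -92 + (-2 + s)**2 (v(s) = (-2 + s)**2 - 92 = -92 + (-2 + s)**2)
v(235) - P(1944) = (-92 + (-2 + 235)**2) - 1*(-1548) = (-92 + 233**2) + 1548 = (-92 + 54289) + 1548 = 54197 + 1548 = 55745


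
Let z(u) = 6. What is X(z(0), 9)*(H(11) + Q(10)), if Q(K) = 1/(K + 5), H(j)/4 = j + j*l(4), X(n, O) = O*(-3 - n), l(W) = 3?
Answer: -71307/5 ≈ -14261.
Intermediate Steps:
H(j) = 16*j (H(j) = 4*(j + j*3) = 4*(j + 3*j) = 4*(4*j) = 16*j)
Q(K) = 1/(5 + K)
X(z(0), 9)*(H(11) + Q(10)) = (-1*9*(3 + 6))*(16*11 + 1/(5 + 10)) = (-1*9*9)*(176 + 1/15) = -81*(176 + 1/15) = -81*2641/15 = -71307/5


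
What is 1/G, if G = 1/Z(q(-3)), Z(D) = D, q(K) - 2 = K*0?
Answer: 2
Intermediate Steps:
q(K) = 2 (q(K) = 2 + K*0 = 2 + 0 = 2)
G = ½ (G = 1/2 = ½ ≈ 0.50000)
1/G = 1/(½) = 2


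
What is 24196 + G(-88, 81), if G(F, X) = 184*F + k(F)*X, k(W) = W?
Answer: 876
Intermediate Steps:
G(F, X) = 184*F + F*X
24196 + G(-88, 81) = 24196 - 88*(184 + 81) = 24196 - 88*265 = 24196 - 23320 = 876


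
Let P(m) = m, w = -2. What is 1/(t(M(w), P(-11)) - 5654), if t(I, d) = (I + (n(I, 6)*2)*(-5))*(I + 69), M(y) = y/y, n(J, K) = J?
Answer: -1/6284 ≈ -0.00015913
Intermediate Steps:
M(y) = 1
t(I, d) = -9*I*(69 + I) (t(I, d) = (I + (I*2)*(-5))*(I + 69) = (I + (2*I)*(-5))*(69 + I) = (I - 10*I)*(69 + I) = (-9*I)*(69 + I) = -9*I*(69 + I))
1/(t(M(w), P(-11)) - 5654) = 1/(9*1*(-69 - 1*1) - 5654) = 1/(9*1*(-69 - 1) - 5654) = 1/(9*1*(-70) - 5654) = 1/(-630 - 5654) = 1/(-6284) = -1/6284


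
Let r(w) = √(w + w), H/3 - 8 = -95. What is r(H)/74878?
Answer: 3*I*√58/74878 ≈ 0.00030513*I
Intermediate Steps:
H = -261 (H = 24 + 3*(-95) = 24 - 285 = -261)
r(w) = √2*√w (r(w) = √(2*w) = √2*√w)
r(H)/74878 = (√2*√(-261))/74878 = (√2*(3*I*√29))*(1/74878) = (3*I*√58)*(1/74878) = 3*I*√58/74878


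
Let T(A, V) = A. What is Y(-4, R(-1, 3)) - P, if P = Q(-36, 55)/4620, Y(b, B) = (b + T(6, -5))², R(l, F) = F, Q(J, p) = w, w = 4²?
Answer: 4616/1155 ≈ 3.9965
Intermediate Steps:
w = 16
Q(J, p) = 16
Y(b, B) = (6 + b)² (Y(b, B) = (b + 6)² = (6 + b)²)
P = 4/1155 (P = 16/4620 = 16*(1/4620) = 4/1155 ≈ 0.0034632)
Y(-4, R(-1, 3)) - P = (6 - 4)² - 1*4/1155 = 2² - 4/1155 = 4 - 4/1155 = 4616/1155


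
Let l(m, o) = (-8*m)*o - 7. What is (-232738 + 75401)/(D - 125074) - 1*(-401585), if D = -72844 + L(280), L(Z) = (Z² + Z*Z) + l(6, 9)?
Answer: 16688825182/41557 ≈ 4.0159e+5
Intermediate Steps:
l(m, o) = -7 - 8*m*o (l(m, o) = -8*m*o - 7 = -7 - 8*m*o)
L(Z) = -439 + 2*Z² (L(Z) = (Z² + Z*Z) + (-7 - 8*6*9) = (Z² + Z²) + (-7 - 432) = 2*Z² - 439 = -439 + 2*Z²)
D = 83517 (D = -72844 + (-439 + 2*280²) = -72844 + (-439 + 2*78400) = -72844 + (-439 + 156800) = -72844 + 156361 = 83517)
(-232738 + 75401)/(D - 125074) - 1*(-401585) = (-232738 + 75401)/(83517 - 125074) - 1*(-401585) = -157337/(-41557) + 401585 = -157337*(-1/41557) + 401585 = 157337/41557 + 401585 = 16688825182/41557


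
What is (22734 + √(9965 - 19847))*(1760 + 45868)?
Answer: 1082774952 + 428652*I*√122 ≈ 1.0828e+9 + 4.7346e+6*I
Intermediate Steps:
(22734 + √(9965 - 19847))*(1760 + 45868) = (22734 + √(-9882))*47628 = (22734 + 9*I*√122)*47628 = 1082774952 + 428652*I*√122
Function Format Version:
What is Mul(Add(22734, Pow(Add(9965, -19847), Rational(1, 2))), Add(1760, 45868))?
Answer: Add(1082774952, Mul(428652, I, Pow(122, Rational(1, 2)))) ≈ Add(1.0828e+9, Mul(4.7346e+6, I))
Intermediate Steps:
Mul(Add(22734, Pow(Add(9965, -19847), Rational(1, 2))), Add(1760, 45868)) = Mul(Add(22734, Pow(-9882, Rational(1, 2))), 47628) = Mul(Add(22734, Mul(9, I, Pow(122, Rational(1, 2)))), 47628) = Add(1082774952, Mul(428652, I, Pow(122, Rational(1, 2))))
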